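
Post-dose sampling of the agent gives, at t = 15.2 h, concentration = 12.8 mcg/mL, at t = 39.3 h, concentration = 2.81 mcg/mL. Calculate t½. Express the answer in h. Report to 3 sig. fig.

11.0 h

k = ln(C₁/C₂) / (t₂ − t₁) = ln(12.8/2.81) / (39.3 − 15.2)
  = 1.516 / 24.10 = 0.06290 h⁻¹
t½ = ln2 / k = 0.693147 / 0.06290 = 11.02 h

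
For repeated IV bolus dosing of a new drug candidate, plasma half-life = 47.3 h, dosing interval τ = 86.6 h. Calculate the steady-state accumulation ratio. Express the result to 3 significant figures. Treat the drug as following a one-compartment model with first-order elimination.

k = ln2 / t½ = 0.693147 / 47.3 = 0.01465 h⁻¹
e^(−kτ) = e^(−0.01465 × 86.6) = 0.2812
Accumulation ratio R = 1 / (1 − e^(−kτ)) = 1 / (1 − 0.2812) = 1.391

1.39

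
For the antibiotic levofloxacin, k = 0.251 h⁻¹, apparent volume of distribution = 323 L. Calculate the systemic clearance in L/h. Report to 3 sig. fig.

81.1 L/h

CL = k × Vd = 0.251 × 323 = 81.07 L/h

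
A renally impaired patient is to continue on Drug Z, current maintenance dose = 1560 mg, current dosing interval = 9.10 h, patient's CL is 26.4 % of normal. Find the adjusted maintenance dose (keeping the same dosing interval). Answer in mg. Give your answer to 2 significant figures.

To keep the same average steady-state level, dosing rate must scale with clearance.
CL ratio = 26.4 / 100 = 0.2640
New dose (same interval) = 1560 × 0.2640 = 411.8 mg

410 mg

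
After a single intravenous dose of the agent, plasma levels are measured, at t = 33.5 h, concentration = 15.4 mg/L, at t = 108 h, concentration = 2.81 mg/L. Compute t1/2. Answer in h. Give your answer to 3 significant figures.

30.4 h

k = ln(C₁/C₂) / (t₂ − t₁) = ln(15.4/2.81) / (108 − 33.5)
  = 1.701 / 74.50 = 0.02283 h⁻¹
t½ = ln2 / k = 0.693147 / 0.02283 = 30.36 h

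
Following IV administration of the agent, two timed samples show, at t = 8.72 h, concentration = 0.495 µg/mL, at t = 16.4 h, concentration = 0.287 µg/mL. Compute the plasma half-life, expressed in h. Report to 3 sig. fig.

9.77 h

k = ln(C₁/C₂) / (t₂ − t₁) = ln(0.495/0.287) / (16.4 − 8.72)
  = 0.5451 / 7.680 = 0.07098 h⁻¹
t½ = ln2 / k = 0.693147 / 0.07098 = 9.765 h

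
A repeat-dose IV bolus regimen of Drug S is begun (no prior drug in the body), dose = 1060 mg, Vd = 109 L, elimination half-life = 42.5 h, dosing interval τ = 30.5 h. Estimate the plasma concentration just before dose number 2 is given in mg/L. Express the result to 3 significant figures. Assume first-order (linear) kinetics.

5.91 mg/L

C₀ per dose = Dose / Vd = 1060 / 109 = 9.725 mg/L
k = ln2 / t½ = 0.693147 / 42.5 = 0.01631 h⁻¹
Fraction remaining after one interval: r = e^(−kτ) = e^(−0.01631 × 30.5) = 0.6081
Before dose 2, 1 dose has been given (aged 1τ).
C_trough = C₀ × r = 9.725 × 0.6081 = 5.914 mg/L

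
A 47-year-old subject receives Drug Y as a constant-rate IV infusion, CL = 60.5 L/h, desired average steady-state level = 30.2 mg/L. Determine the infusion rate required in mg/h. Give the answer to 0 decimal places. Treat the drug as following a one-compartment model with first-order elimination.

1827 mg/h

At steady state, infusion rate R₀ = Css × CL = 30.2 × 60.50 = 1827 mg/h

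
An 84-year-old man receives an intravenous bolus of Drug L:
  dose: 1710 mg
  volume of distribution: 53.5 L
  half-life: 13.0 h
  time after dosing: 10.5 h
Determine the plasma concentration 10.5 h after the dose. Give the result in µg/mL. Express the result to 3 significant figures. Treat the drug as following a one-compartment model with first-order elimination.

C₀ = Dose / Vd = 1710 / 53.5 = 31.96 mg/L
k = ln2 / t½ = 0.693147 / 13.0 = 0.05332 h⁻¹
C = C₀ · e^(−k·t) = 31.96 × e^(−0.05332 × 10.5)
  = 31.96 × 0.5713 = 18.26 mg/L
(18.26 mg/L = 18.26 µg/mL)

18.3 µg/mL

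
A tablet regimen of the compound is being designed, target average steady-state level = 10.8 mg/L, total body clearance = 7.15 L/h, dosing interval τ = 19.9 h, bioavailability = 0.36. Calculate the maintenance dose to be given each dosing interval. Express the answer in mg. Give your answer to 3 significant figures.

4270 mg

At steady state, F × (Dose/τ) = Css × CL.
Dose = Css × CL × τ / F = 10.8 × 7.150 × 19.9 / 0.36 = 4269 mg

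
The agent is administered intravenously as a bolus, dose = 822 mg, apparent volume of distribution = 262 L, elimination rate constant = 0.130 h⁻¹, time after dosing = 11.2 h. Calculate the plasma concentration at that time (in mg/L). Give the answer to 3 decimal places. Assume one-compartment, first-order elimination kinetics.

0.732 mg/L

C₀ = Dose / Vd = 822.0 / 262 = 3.137 mg/L
C = C₀ · e^(−k·t) = 3.137 × e^(−0.1300 × 11.2)
  = 3.137 × 0.2332 = 0.7315 mg/L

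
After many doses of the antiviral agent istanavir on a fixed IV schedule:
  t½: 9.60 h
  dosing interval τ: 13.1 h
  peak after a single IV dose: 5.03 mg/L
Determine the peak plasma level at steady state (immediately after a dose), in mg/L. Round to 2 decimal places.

k = ln2 / t½ = 0.693147 / 9.60 = 0.07220 h⁻¹
e^(−kτ) = e^(−0.07220 × 13.1) = 0.3884
Accumulation ratio R = 1 / (1 − e^(−kτ)) = 1 / (1 − 0.3884) = 1.635
Steady-state peak = C₀ × R = 5.03 × 1.635 = 8.224 mg/L

8.22 mg/L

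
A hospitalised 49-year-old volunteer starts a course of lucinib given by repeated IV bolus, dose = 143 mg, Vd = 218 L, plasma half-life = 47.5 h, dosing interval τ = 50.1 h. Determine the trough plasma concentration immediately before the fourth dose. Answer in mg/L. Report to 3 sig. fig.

0.541 mg/L

C₀ per dose = Dose / Vd = 143 / 218 = 0.6560 mg/L
k = ln2 / t½ = 0.693147 / 47.5 = 0.01459 h⁻¹
Fraction remaining after one interval: r = e^(−kτ) = e^(−0.01459 × 50.1) = 0.4814
Before dose 4, 3 doses have been given (aged 1τ, 2τ, 3τ).
C_trough = C₀ × (r + r² + … + r^3) = C₀ × r(1−r^3)/(1−r)
        = 0.6560 × 0.4814 × (1 − 0.1116) / (1 − 0.4814) = 0.5410 mg/L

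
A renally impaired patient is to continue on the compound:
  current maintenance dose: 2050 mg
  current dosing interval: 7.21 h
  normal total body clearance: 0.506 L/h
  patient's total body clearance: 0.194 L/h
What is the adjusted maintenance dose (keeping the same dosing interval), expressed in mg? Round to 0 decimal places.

786 mg

To keep the same average steady-state level, dosing rate must scale with clearance.
CL ratio = 0.194 / 0.506 = 0.3834
New dose (same interval) = 2050 × 0.3834 = 786.0 mg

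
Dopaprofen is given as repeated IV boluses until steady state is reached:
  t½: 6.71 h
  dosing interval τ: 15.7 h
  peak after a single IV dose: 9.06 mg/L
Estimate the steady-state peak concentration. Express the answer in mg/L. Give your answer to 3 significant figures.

11.3 mg/L

k = ln2 / t½ = 0.693147 / 6.71 = 0.1033 h⁻¹
e^(−kτ) = e^(−0.1033 × 15.7) = 0.1975
Accumulation ratio R = 1 / (1 − e^(−kτ)) = 1 / (1 − 0.1975) = 1.246
Steady-state peak = C₀ × R = 9.06 × 1.246 = 11.29 mg/L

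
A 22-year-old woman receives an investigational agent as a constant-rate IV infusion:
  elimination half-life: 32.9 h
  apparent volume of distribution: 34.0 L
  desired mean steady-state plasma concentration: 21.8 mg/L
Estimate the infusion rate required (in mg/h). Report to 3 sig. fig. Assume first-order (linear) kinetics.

k = ln2 / t½ = 0.693147 / 32.9 = 0.02107 h⁻¹
CL = k × Vd = 0.02107 × 34.0 = 0.7164 L/h
At steady state, infusion rate R₀ = Css × CL = 21.8 × 0.7164 = 15.62 mg/h

15.6 mg/h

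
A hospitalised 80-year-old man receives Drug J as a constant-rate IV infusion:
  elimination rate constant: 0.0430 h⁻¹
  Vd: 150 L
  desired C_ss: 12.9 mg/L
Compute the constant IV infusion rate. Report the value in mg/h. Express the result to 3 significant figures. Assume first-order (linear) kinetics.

CL = k × Vd = 0.04300 × 150 = 6.450 L/h
At steady state, infusion rate R₀ = Css × CL = 12.9 × 6.450 = 83.21 mg/h

83.2 mg/h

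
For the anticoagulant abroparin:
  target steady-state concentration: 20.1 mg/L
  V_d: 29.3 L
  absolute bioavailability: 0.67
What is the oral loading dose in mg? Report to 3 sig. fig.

879 mg

LD = Css × Vd / F = 20.1 × 29.3 / 0.67 = 879.0 mg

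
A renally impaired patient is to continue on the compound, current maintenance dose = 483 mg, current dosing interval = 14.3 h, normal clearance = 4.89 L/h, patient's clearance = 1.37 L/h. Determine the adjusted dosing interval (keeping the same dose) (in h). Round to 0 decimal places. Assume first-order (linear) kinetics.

To keep the same average steady-state level, dosing rate must scale with clearance.
CL ratio = 1.37 / 4.89 = 0.2802
New interval (same dose) = 14.3 / 0.2802 = 51.03 h

51 h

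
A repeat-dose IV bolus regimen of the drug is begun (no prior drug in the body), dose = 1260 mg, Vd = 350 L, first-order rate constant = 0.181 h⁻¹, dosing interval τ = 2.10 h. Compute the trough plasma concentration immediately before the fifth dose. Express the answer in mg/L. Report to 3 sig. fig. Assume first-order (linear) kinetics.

C₀ per dose = Dose / Vd = 1260 / 350 = 3.600 mg/L
Fraction remaining after one interval: r = e^(−kτ) = e^(−0.1810 × 2.10) = 0.6838
Before dose 5, 4 doses have been given (aged 1τ, 2τ, 3τ, 4τ).
C_trough = C₀ × (r + r² + … + r^4) = C₀ × r(1−r^4)/(1−r)
        = 3.600 × 0.6838 × (1 − 0.2186) / (1 − 0.6838) = 6.083 mg/L

6.08 mg/L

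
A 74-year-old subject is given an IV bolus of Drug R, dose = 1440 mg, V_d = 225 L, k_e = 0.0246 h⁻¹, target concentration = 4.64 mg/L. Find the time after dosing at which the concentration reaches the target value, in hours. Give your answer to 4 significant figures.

13.07 h

C₀ = Dose / Vd = 1440 / 225 = 6.400 mg/L
t = ln(C₀ / C) / k = ln(6.400 / 4.64) / 0.02460
  = ln(1.379) / 0.02460 = 0.3214 / 0.02460 = 13.07 h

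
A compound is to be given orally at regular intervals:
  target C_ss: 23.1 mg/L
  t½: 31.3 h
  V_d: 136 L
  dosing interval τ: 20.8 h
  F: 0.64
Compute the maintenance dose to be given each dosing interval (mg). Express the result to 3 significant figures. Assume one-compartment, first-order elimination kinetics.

2260 mg

k = ln2 / t½ = 0.693147 / 31.3 = 0.02215 h⁻¹
CL = k × Vd = 0.02215 × 136 = 3.012 L/h
At steady state, F × (Dose/τ) = Css × CL.
Dose = Css × CL × τ / F = 23.1 × 3.012 × 20.8 / 0.64 = 2261 mg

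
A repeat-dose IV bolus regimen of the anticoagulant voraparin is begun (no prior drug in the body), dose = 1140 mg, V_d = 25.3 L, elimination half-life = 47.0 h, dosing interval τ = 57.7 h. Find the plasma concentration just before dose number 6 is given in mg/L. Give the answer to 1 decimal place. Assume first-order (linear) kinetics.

33.1 mg/L

C₀ per dose = Dose / Vd = 1140 / 25.3 = 45.06 mg/L
k = ln2 / t½ = 0.693147 / 47.0 = 0.01475 h⁻¹
Fraction remaining after one interval: r = e^(−kτ) = e^(−0.01475 × 57.7) = 0.4270
Before dose 6, 5 doses have been given (aged 1τ, 2τ, 3τ, 4τ, 5τ).
C_trough = C₀ × (r + r² + … + r^5) = C₀ × r(1−r^5)/(1−r)
        = 45.06 × 0.4270 × (1 − 0.01420) / (1 − 0.4270) = 33.10 mg/L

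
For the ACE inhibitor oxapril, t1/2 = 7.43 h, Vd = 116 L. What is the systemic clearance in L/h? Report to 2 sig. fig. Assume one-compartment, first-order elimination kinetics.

11 L/h

k = ln2 / t½ = 0.693147 / 7.43 = 0.09329 h⁻¹
CL = k × Vd = 0.09329 × 116 = 10.82 L/h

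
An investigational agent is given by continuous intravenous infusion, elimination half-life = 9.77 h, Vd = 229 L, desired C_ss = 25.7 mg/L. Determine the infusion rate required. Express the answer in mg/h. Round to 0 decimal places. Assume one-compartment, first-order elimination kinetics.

k = ln2 / t½ = 0.693147 / 9.77 = 0.07095 h⁻¹
CL = k × Vd = 0.07095 × 229 = 16.25 L/h
At steady state, infusion rate R₀ = Css × CL = 25.7 × 16.25 = 417.6 mg/h

418 mg/h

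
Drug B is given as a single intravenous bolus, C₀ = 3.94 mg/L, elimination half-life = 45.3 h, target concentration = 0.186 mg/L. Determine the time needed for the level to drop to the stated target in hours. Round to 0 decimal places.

200 h

k = ln2 / t½ = 0.693147 / 45.3 = 0.01530 h⁻¹
t = ln(C₀ / C) / k = ln(3.940 / 0.186) / 0.01530
  = ln(21.18) / 0.01530 = 3.053 / 0.01530 = 199.5 h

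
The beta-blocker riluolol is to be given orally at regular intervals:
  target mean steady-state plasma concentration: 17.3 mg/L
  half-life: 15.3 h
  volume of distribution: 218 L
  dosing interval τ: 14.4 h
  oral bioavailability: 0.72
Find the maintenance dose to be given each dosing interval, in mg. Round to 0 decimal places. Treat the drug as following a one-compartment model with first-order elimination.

3417 mg

k = ln2 / t½ = 0.693147 / 15.3 = 0.04530 h⁻¹
CL = k × Vd = 0.04530 × 218 = 9.875 L/h
At steady state, F × (Dose/τ) = Css × CL.
Dose = Css × CL × τ / F = 17.3 × 9.875 × 14.4 / 0.72 = 3417 mg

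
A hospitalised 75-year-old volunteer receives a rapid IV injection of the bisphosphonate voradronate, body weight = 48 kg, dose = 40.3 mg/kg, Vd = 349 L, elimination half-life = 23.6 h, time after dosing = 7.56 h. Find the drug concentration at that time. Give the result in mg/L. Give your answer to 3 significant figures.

4.44 mg/L

Total dose = 40.3 × 48 = 1934 mg
C₀ = Dose / Vd = 1934 / 349 = 5.542 mg/L
k = ln2 / t½ = 0.693147 / 23.6 = 0.02937 h⁻¹
C = C₀ · e^(−k·t) = 5.542 × e^(−0.02937 × 7.56)
  = 5.542 × 0.8009 = 4.439 mg/L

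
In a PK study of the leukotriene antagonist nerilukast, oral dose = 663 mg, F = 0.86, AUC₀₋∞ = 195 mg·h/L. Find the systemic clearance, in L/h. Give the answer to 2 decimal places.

2.92 L/h

CL = F·Dose / AUC = 0.86 × 663 / 195 = 2.924 L/h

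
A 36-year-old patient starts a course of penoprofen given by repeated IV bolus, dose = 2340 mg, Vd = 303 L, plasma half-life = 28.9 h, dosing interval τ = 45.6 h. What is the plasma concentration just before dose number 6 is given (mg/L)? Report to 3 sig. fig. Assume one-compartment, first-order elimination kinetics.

C₀ per dose = Dose / Vd = 2340 / 303 = 7.723 mg/L
k = ln2 / t½ = 0.693147 / 28.9 = 0.02398 h⁻¹
Fraction remaining after one interval: r = e^(−kτ) = e^(−0.02398 × 45.6) = 0.3350
Before dose 6, 5 doses have been given (aged 1τ, 2τ, 3τ, 4τ, 5τ).
C_trough = C₀ × (r + r² + … + r^5) = C₀ × r(1−r^5)/(1−r)
        = 7.723 × 0.3350 × (1 − 0.004219) / (1 − 0.3350) = 3.874 mg/L

3.87 mg/L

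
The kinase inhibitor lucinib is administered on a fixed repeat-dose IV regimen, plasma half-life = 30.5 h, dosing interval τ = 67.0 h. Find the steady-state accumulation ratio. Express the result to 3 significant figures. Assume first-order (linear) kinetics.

k = ln2 / t½ = 0.693147 / 30.5 = 0.02273 h⁻¹
e^(−kτ) = e^(−0.02273 × 67.0) = 0.2181
Accumulation ratio R = 1 / (1 − e^(−kτ)) = 1 / (1 − 0.2181) = 1.279

1.28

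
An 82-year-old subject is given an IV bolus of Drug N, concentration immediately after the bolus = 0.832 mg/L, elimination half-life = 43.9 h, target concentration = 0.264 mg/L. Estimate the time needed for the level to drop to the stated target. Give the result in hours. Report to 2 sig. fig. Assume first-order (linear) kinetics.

k = ln2 / t½ = 0.693147 / 43.9 = 0.01579 h⁻¹
t = ln(C₀ / C) / k = ln(0.8320 / 0.264) / 0.01579
  = ln(3.152) / 0.01579 = 1.148 / 0.01579 = 72.70 h

73 h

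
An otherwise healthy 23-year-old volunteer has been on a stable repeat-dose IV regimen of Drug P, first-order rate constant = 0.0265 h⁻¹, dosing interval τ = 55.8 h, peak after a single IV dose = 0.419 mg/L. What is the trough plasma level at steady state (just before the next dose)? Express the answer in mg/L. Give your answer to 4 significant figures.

0.1237 mg/L

e^(−kτ) = e^(−0.02650 × 55.8) = 0.2279
Accumulation ratio R = 1 / (1 − e^(−kτ)) = 1 / (1 − 0.2279) = 1.295
Steady-state trough = C₀ × R × e^(−kτ) = 0.419 × 1.295 × 0.2279 = 0.1237 mg/L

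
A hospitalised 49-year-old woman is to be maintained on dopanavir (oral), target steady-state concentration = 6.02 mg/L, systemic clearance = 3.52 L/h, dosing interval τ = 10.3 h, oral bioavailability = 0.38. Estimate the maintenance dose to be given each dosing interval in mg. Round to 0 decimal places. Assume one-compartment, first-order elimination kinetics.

574 mg

At steady state, F × (Dose/τ) = Css × CL.
Dose = Css × CL × τ / F = 6.02 × 3.520 × 10.3 / 0.38 = 574.4 mg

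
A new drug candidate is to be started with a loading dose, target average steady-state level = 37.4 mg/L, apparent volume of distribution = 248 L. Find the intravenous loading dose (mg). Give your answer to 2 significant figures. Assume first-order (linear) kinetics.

LD = Css × Vd = 37.4 × 248 = 9275 mg

9300 mg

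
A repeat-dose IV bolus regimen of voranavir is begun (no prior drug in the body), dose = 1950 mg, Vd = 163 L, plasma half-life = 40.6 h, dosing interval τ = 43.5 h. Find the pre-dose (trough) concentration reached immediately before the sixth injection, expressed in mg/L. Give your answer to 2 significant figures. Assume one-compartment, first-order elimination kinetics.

C₀ per dose = Dose / Vd = 1950 / 163 = 11.96 mg/L
k = ln2 / t½ = 0.693147 / 40.6 = 0.01707 h⁻¹
Fraction remaining after one interval: r = e^(−kτ) = e^(−0.01707 × 43.5) = 0.4759
Before dose 6, 5 doses have been given (aged 1τ, 2τ, 3τ, 4τ, 5τ).
C_trough = C₀ × (r + r² + … + r^5) = C₀ × r(1−r^5)/(1−r)
        = 11.96 × 0.4759 × (1 − 0.02441) / (1 − 0.4759) = 10.59 mg/L

11 mg/L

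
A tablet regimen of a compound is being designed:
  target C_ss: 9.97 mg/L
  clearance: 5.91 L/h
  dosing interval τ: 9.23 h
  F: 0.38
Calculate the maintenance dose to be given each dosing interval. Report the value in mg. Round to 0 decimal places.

At steady state, F × (Dose/τ) = Css × CL.
Dose = Css × CL × τ / F = 9.97 × 5.910 × 9.23 / 0.38 = 1431 mg

1431 mg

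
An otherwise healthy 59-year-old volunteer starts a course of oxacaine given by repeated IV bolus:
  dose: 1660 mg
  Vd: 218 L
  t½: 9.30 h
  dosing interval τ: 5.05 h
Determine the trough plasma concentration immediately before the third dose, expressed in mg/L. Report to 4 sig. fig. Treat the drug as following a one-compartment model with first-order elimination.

C₀ per dose = Dose / Vd = 1660 / 218 = 7.615 mg/L
k = ln2 / t½ = 0.693147 / 9.30 = 0.07453 h⁻¹
Fraction remaining after one interval: r = e^(−kτ) = e^(−0.07453 × 5.05) = 0.6863
Before dose 3, 2 doses have been given (aged 1τ, 2τ).
C_trough = C₀ × (r + r²) = 7.615 × (0.6863 + 0.4710) = 8.813 mg/L

8.813 mg/L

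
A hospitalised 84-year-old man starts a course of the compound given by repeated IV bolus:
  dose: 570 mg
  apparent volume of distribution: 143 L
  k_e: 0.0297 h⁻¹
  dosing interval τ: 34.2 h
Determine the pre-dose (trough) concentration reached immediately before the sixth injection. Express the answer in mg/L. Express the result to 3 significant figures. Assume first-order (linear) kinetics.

2.25 mg/L

C₀ per dose = Dose / Vd = 570 / 143 = 3.986 mg/L
Fraction remaining after one interval: r = e^(−kτ) = e^(−0.02970 × 34.2) = 0.3621
Before dose 6, 5 doses have been given (aged 1τ, 2τ, 3τ, 4τ, 5τ).
C_trough = C₀ × (r + r² + … + r^5) = C₀ × r(1−r^5)/(1−r)
        = 3.986 × 0.3621 × (1 − 0.006225) / (1 − 0.3621) = 2.249 mg/L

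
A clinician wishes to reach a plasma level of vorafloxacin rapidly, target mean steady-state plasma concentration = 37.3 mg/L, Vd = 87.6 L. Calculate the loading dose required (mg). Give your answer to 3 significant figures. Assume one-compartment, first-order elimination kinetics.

3270 mg

LD = Css × Vd = 37.3 × 87.6 = 3267 mg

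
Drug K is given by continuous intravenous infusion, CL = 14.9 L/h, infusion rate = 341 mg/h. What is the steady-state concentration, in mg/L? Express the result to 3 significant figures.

22.9 mg/L

At steady state Css = R₀ / CL = 341 / 14.90 = 22.89 mg/L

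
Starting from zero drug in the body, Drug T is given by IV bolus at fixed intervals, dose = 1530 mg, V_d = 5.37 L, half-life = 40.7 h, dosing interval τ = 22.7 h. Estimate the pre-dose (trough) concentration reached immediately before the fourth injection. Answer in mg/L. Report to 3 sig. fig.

C₀ per dose = Dose / Vd = 1530 / 5.37 = 284.9 mg/L
k = ln2 / t½ = 0.693147 / 40.7 = 0.01703 h⁻¹
Fraction remaining after one interval: r = e^(−kτ) = e^(−0.01703 × 22.7) = 0.6794
Before dose 4, 3 doses have been given (aged 1τ, 2τ, 3τ).
C_trough = C₀ × (r + r² + … + r^3) = C₀ × r(1−r^3)/(1−r)
        = 284.9 × 0.6794 × (1 − 0.3136) / (1 − 0.6794) = 414.4 mg/L

414 mg/L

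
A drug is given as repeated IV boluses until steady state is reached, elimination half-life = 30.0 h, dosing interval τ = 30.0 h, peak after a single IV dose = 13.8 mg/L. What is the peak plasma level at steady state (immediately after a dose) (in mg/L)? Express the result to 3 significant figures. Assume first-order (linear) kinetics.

27.6 mg/L

k = ln2 / t½ = 0.693147 / 30.0 = 0.02310 h⁻¹
e^(−kτ) = e^(−0.02310 × 30.0) = 0.5001
Accumulation ratio R = 1 / (1 − e^(−kτ)) = 1 / (1 − 0.5001) = 2.000
Steady-state peak = C₀ × R = 13.8 × 2.000 = 27.60 mg/L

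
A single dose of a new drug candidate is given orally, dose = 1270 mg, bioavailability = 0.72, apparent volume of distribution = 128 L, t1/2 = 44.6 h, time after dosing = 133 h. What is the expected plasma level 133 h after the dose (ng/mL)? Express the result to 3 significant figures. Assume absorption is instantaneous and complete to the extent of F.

Amount reaching circulation = F × Dose = 0.72 × 1270 = 914.4 mg
C₀ = F·Dose / Vd = 914.4 / 128 = 7.144 mg/L
k = ln2 / t½ = 0.693147 / 44.6 = 0.01554 h⁻¹
C = C₀ · e^(−k·t) = 7.144 × e^(−0.01554 × 133)
  = 7.144 × 0.1266 = 0.9044 mg/L
Convert: 0.9044 mg/L × 1000 = 904.4 ng/mL

904 ng/mL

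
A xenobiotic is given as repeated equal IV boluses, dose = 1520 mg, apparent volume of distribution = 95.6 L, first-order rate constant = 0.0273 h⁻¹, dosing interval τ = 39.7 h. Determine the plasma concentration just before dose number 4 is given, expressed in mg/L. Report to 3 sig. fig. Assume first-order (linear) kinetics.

C₀ per dose = Dose / Vd = 1520 / 95.6 = 15.90 mg/L
Fraction remaining after one interval: r = e^(−kτ) = e^(−0.02730 × 39.7) = 0.3383
Before dose 4, 3 doses have been given (aged 1τ, 2τ, 3τ).
C_trough = C₀ × (r + r² + … + r^3) = C₀ × r(1−r^3)/(1−r)
        = 15.90 × 0.3383 × (1 − 0.03872) / (1 − 0.3383) = 7.814 mg/L

7.81 mg/L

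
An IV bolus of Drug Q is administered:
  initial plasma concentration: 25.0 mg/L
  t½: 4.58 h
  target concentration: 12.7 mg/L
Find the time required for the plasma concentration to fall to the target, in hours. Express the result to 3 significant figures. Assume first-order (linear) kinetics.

k = ln2 / t½ = 0.693147 / 4.58 = 0.1513 h⁻¹
t = ln(C₀ / C) / k = ln(25.00 / 12.7) / 0.1513
  = ln(1.969) / 0.1513 = 0.6775 / 0.1513 = 4.478 h

4.48 h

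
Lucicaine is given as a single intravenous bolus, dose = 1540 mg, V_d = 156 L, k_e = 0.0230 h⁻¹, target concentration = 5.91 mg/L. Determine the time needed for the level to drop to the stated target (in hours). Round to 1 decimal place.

C₀ = Dose / Vd = 1540 / 156 = 9.872 mg/L
t = ln(C₀ / C) / k = ln(9.872 / 5.91) / 0.02300
  = ln(1.670) / 0.02300 = 0.5128 / 0.02300 = 22.30 h

22.3 h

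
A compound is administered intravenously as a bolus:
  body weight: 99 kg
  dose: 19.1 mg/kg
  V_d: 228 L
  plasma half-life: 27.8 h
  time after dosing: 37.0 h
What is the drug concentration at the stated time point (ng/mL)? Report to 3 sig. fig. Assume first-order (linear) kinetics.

Total dose = 19.1 × 99 = 1891 mg
C₀ = Dose / Vd = 1891 / 228 = 8.294 mg/L
k = ln2 / t½ = 0.693147 / 27.8 = 0.02493 h⁻¹
C = C₀ · e^(−k·t) = 8.294 × e^(−0.02493 × 37.0)
  = 8.294 × 0.3976 = 3.298 mg/L
Convert: 3.298 mg/L × 1000 = 3298 ng/mL

3300 ng/mL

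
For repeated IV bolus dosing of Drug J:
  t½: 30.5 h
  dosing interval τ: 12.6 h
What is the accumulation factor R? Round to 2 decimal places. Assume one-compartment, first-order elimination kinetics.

4.02

k = ln2 / t½ = 0.693147 / 30.5 = 0.02273 h⁻¹
e^(−kτ) = e^(−0.02273 × 12.6) = 0.7510
Accumulation ratio R = 1 / (1 − e^(−kτ)) = 1 / (1 − 0.7510) = 4.016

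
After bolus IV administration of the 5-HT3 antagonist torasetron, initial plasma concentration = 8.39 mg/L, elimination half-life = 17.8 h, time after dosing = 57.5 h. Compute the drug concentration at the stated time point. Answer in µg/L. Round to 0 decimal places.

894 µg/L

k = ln2 / t½ = 0.693147 / 17.8 = 0.03894 h⁻¹
C = C₀ · e^(−k·t) = 8.390 × e^(−0.03894 × 57.5)
  = 8.390 × 0.1066 = 0.8944 mg/L
Convert: 0.8944 mg/L × 1000 = 894.4 µg/L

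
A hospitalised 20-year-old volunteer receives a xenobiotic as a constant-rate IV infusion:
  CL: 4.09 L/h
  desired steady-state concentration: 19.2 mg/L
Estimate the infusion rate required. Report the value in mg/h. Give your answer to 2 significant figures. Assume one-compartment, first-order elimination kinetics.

79 mg/h

At steady state, infusion rate R₀ = Css × CL = 19.2 × 4.090 = 78.53 mg/h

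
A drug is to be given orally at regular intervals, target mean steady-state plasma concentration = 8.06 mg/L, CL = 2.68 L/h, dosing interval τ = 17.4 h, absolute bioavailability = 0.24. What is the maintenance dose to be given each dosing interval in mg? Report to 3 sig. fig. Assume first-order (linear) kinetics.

At steady state, F × (Dose/τ) = Css × CL.
Dose = Css × CL × τ / F = 8.06 × 2.680 × 17.4 / 0.24 = 1566 mg

1570 mg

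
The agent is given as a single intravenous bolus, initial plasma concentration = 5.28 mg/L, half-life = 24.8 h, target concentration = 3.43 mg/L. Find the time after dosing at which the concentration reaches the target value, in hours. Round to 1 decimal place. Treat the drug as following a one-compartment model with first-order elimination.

k = ln2 / t½ = 0.693147 / 24.8 = 0.02795 h⁻¹
t = ln(C₀ / C) / k = ln(5.280 / 3.43) / 0.02795
  = ln(1.539) / 0.02795 = 0.4311 / 0.02795 = 15.42 h

15.4 h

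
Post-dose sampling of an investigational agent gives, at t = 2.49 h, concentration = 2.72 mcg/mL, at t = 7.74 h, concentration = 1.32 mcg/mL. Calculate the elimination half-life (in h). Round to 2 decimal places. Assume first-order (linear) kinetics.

k = ln(C₁/C₂) / (t₂ − t₁) = ln(2.72/1.32) / (7.74 − 2.49)
  = 0.7230 / 5.250 = 0.1377 h⁻¹
t½ = ln2 / k = 0.693147 / 0.1377 = 5.034 h

5.03 h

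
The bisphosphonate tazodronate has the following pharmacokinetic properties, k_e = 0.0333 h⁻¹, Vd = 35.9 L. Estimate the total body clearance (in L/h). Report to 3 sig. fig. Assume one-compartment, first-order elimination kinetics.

1.20 L/h

CL = k × Vd = 0.0333 × 35.9 = 1.195 L/h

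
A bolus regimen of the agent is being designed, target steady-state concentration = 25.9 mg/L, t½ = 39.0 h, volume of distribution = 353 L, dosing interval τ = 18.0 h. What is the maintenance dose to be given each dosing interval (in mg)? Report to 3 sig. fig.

2920 mg

k = ln2 / t½ = 0.693147 / 39.0 = 0.01777 h⁻¹
CL = k × Vd = 0.01777 × 353 = 6.273 L/h
At steady state, Dose/τ = Css × CL.
Dose = Css × CL × τ = 25.9 × 6.273 × 18.0 = 2924 mg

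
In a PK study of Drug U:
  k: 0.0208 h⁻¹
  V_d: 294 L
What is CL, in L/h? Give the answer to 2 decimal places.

CL = k × Vd = 0.0208 × 294 = 6.115 L/h

6.12 L/h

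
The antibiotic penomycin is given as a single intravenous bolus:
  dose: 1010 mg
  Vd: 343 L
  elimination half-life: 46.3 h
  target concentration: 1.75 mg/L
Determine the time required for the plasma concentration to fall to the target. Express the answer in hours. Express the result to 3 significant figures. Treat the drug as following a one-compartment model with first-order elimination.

34.8 h

C₀ = Dose / Vd = 1010 / 343 = 2.945 mg/L
k = ln2 / t½ = 0.693147 / 46.3 = 0.01497 h⁻¹
t = ln(C₀ / C) / k = ln(2.945 / 1.75) / 0.01497
  = ln(1.683) / 0.01497 = 0.5206 / 0.01497 = 34.78 h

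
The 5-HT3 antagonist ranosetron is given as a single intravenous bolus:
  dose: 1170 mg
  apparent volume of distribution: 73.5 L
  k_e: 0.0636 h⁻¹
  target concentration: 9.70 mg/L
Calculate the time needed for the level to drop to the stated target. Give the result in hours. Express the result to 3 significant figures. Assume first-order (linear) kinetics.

C₀ = Dose / Vd = 1170 / 73.5 = 15.92 mg/L
t = ln(C₀ / C) / k = ln(15.92 / 9.70) / 0.06360
  = ln(1.641) / 0.06360 = 0.4953 / 0.06360 = 7.788 h

7.79 h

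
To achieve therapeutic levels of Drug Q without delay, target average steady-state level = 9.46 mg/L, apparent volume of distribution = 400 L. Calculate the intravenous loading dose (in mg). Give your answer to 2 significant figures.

3800 mg

LD = Css × Vd = 9.46 × 400 = 3784 mg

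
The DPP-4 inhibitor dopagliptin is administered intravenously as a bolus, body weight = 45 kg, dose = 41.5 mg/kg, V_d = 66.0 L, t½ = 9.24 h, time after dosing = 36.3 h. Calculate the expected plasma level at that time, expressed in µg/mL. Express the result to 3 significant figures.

1.86 µg/mL

Total dose = 41.5 × 45 = 1868 mg
C₀ = Dose / Vd = 1868 / 66.0 = 28.30 mg/L
k = ln2 / t½ = 0.693147 / 9.24 = 0.07502 h⁻¹
C = C₀ · e^(−k·t) = 28.30 × e^(−0.07502 × 36.3)
  = 28.30 × 0.06566 = 1.858 mg/L
(1.858 mg/L = 1.858 µg/mL)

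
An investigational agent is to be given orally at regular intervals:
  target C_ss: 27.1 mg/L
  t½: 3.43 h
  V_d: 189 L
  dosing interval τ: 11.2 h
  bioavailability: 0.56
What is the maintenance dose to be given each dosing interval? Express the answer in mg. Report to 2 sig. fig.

k = ln2 / t½ = 0.693147 / 3.43 = 0.2021 h⁻¹
CL = k × Vd = 0.2021 × 189 = 38.20 L/h
At steady state, F × (Dose/τ) = Css × CL.
Dose = Css × CL × τ / F = 27.1 × 38.20 × 11.2 / 0.56 = 20700 mg

21000 mg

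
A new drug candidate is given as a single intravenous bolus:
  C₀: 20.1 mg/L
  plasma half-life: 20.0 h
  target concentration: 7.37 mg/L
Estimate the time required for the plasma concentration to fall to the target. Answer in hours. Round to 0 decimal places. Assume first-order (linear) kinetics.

k = ln2 / t½ = 0.693147 / 20.0 = 0.03466 h⁻¹
t = ln(C₀ / C) / k = ln(20.10 / 7.37) / 0.03466
  = ln(2.727) / 0.03466 = 1.003 / 0.03466 = 28.94 h

29 h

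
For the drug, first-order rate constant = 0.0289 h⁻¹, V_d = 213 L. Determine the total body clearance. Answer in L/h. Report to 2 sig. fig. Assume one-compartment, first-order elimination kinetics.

CL = k × Vd = 0.0289 × 213 = 6.156 L/h

6.2 L/h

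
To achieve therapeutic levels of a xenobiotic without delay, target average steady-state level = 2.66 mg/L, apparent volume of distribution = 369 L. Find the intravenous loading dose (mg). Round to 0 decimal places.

LD = Css × Vd = 2.66 × 369 = 981.5 mg

982 mg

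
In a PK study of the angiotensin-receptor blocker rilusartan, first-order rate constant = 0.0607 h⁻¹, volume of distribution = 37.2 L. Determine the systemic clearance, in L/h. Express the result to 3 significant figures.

CL = k × Vd = 0.0607 × 37.2 = 2.258 L/h

2.26 L/h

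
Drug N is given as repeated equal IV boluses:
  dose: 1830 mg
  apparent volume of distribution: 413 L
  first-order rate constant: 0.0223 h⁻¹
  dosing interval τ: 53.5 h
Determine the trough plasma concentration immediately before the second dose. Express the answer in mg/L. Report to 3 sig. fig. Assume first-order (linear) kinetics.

1.34 mg/L

C₀ per dose = Dose / Vd = 1830 / 413 = 4.431 mg/L
Fraction remaining after one interval: r = e^(−kτ) = e^(−0.02230 × 53.5) = 0.3033
Before dose 2, 1 dose has been given (aged 1τ).
C_trough = C₀ × r = 4.431 × 0.3033 = 1.344 mg/L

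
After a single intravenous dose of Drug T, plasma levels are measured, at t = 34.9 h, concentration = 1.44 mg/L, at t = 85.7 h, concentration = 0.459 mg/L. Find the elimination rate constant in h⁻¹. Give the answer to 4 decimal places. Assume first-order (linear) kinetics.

0.0225 h⁻¹

k = ln(C₁/C₂) / (t₂ − t₁) = ln(1.44/0.459) / (85.7 − 34.9)
  = 1.143 / 50.80 = 0.02250 h⁻¹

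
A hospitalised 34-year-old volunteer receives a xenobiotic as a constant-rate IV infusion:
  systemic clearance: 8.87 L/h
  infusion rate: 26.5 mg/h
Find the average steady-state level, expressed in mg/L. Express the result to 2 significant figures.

3.0 mg/L

At steady state Css = R₀ / CL = 26.5 / 8.870 = 2.988 mg/L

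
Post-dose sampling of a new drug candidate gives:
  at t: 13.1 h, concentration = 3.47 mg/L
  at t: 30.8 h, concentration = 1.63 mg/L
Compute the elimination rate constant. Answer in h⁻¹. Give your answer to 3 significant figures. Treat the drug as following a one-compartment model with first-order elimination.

0.0427 h⁻¹

k = ln(C₁/C₂) / (t₂ − t₁) = ln(3.47/1.63) / (30.8 − 13.1)
  = 0.7556 / 17.70 = 0.04269 h⁻¹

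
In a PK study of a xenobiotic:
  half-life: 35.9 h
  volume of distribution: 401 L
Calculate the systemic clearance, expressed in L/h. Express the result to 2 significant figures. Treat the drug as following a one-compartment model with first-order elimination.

7.7 L/h

k = ln2 / t½ = 0.693147 / 35.9 = 0.01931 h⁻¹
CL = k × Vd = 0.01931 × 401 = 7.743 L/h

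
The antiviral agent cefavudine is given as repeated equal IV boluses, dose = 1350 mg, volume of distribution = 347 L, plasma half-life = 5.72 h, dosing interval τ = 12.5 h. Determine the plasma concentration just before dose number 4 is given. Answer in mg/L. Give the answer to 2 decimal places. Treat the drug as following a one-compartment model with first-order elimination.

1.08 mg/L

C₀ per dose = Dose / Vd = 1350 / 347 = 3.890 mg/L
k = ln2 / t½ = 0.693147 / 5.72 = 0.1212 h⁻¹
Fraction remaining after one interval: r = e^(−kτ) = e^(−0.1212 × 12.5) = 0.2198
Before dose 4, 3 doses have been given (aged 1τ, 2τ, 3τ).
C_trough = C₀ × (r + r² + … + r^3) = C₀ × r(1−r^3)/(1−r)
        = 3.890 × 0.2198 × (1 − 0.01062) / (1 − 0.2198) = 1.084 mg/L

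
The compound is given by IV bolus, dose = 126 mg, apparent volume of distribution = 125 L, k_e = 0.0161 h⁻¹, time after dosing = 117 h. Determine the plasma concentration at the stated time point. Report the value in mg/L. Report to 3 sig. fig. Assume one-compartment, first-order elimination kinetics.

C₀ = Dose / Vd = 126.0 / 125 = 1.008 mg/L
C = C₀ · e^(−k·t) = 1.008 × e^(−0.01610 × 117)
  = 1.008 × 0.1520 = 0.1532 mg/L

0.153 mg/L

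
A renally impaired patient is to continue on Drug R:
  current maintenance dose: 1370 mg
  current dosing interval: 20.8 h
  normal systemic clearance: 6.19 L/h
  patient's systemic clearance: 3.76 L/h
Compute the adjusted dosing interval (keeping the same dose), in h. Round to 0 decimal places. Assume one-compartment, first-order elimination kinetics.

34 h

To keep the same average steady-state level, dosing rate must scale with clearance.
CL ratio = 3.76 / 6.19 = 0.6074
New interval (same dose) = 20.8 / 0.6074 = 34.24 h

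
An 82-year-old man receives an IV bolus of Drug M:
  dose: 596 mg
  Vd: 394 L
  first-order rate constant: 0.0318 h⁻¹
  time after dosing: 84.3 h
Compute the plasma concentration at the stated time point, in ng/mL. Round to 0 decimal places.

104 ng/mL

C₀ = Dose / Vd = 596.0 / 394 = 1.513 mg/L
C = C₀ · e^(−k·t) = 1.513 × e^(−0.03180 × 84.3)
  = 1.513 × 0.06851 = 0.1037 mg/L
Convert: 0.1037 mg/L × 1000 = 103.7 ng/mL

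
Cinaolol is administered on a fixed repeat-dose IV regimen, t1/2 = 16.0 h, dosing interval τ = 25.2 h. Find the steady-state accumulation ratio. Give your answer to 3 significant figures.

k = ln2 / t½ = 0.693147 / 16.0 = 0.04332 h⁻¹
e^(−kτ) = e^(−0.04332 × 25.2) = 0.3357
Accumulation ratio R = 1 / (1 − e^(−kτ)) = 1 / (1 − 0.3357) = 1.505

1.51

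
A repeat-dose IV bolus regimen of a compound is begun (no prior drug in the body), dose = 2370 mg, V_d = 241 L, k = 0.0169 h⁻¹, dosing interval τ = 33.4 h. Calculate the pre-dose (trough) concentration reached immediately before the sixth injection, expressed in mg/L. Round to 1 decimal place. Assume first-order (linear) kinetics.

C₀ per dose = Dose / Vd = 2370 / 241 = 9.834 mg/L
Fraction remaining after one interval: r = e^(−kτ) = e^(−0.01690 × 33.4) = 0.5687
Before dose 6, 5 doses have been given (aged 1τ, 2τ, 3τ, 4τ, 5τ).
C_trough = C₀ × (r + r² + … + r^5) = C₀ × r(1−r^5)/(1−r)
        = 9.834 × 0.5687 × (1 − 0.05949) / (1 − 0.5687) = 12.20 mg/L

12.2 mg/L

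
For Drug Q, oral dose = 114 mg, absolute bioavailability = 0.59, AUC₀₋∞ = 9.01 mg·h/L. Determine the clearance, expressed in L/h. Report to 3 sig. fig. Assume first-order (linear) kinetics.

7.47 L/h

CL = F·Dose / AUC = 0.59 × 114 / 9.01 = 7.465 L/h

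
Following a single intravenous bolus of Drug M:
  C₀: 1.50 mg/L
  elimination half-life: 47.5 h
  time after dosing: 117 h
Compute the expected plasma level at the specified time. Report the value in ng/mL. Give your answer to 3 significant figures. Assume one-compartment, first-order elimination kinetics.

k = ln2 / t½ = 0.693147 / 47.5 = 0.01459 h⁻¹
C = C₀ · e^(−k·t) = 1.500 × e^(−0.01459 × 117)
  = 1.500 × 0.1814 = 0.2721 mg/L
Convert: 0.2721 mg/L × 1000 = 272.1 ng/mL

272 ng/mL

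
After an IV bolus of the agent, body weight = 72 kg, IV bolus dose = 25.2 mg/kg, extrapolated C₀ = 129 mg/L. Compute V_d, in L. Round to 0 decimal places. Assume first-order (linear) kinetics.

14 L

Dose = 25.2 × 72 = 1814 mg
Vd = Dose / C₀ = 1814 / 129 = 14.06 L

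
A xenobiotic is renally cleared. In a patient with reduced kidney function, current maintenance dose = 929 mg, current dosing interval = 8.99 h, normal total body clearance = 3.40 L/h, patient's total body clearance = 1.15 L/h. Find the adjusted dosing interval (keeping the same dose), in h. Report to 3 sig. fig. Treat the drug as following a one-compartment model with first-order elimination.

26.6 h

To keep the same average steady-state level, dosing rate must scale with clearance.
CL ratio = 1.15 / 3.40 = 0.3382
New interval (same dose) = 8.99 / 0.3382 = 26.58 h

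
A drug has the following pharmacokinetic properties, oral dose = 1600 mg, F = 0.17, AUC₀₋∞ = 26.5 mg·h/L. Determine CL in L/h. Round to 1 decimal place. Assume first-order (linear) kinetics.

10.3 L/h

CL = F·Dose / AUC = 0.17 × 1600 / 26.5 = 10.26 L/h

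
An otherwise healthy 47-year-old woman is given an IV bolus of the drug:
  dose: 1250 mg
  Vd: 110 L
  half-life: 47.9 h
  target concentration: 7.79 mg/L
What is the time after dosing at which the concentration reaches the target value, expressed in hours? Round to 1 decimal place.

26.1 h

C₀ = Dose / Vd = 1250 / 110 = 11.36 mg/L
k = ln2 / t½ = 0.693147 / 47.9 = 0.01447 h⁻¹
t = ln(C₀ / C) / k = ln(11.36 / 7.79) / 0.01447
  = ln(1.458) / 0.01447 = 0.3771 / 0.01447 = 26.06 h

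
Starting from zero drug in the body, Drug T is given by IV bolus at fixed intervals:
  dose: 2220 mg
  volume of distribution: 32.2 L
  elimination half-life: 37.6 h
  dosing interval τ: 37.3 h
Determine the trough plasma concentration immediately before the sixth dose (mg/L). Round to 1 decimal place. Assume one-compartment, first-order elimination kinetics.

67.5 mg/L

C₀ per dose = Dose / Vd = 2220 / 32.2 = 68.94 mg/L
k = ln2 / t½ = 0.693147 / 37.6 = 0.01843 h⁻¹
Fraction remaining after one interval: r = e^(−kτ) = e^(−0.01843 × 37.3) = 0.5029
Before dose 6, 5 doses have been given (aged 1τ, 2τ, 3τ, 4τ, 5τ).
C_trough = C₀ × (r + r² + … + r^5) = C₀ × r(1−r^5)/(1−r)
        = 68.94 × 0.5029 × (1 − 0.03217) / (1 − 0.5029) = 67.50 mg/L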